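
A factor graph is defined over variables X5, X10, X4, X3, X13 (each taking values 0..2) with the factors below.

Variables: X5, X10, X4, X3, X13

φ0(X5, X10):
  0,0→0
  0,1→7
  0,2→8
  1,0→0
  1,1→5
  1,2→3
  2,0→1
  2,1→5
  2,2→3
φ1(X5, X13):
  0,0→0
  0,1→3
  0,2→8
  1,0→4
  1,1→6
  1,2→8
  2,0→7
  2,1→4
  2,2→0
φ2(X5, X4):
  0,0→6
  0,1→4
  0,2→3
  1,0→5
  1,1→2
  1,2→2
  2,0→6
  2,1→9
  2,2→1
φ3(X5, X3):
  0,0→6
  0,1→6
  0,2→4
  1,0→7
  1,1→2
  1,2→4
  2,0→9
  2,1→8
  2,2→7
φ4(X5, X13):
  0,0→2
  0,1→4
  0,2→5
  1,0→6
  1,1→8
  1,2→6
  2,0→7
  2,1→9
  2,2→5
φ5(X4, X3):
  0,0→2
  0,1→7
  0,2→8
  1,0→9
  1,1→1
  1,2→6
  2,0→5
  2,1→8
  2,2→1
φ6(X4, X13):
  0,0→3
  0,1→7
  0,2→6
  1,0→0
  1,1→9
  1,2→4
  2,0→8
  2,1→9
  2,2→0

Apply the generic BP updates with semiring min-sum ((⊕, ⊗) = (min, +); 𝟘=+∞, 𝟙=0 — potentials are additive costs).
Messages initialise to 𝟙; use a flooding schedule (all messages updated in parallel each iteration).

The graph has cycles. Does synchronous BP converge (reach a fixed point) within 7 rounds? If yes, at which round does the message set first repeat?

init: all messages = 𝟙 over 3 values
r1 m[φ0→X5] = [0, 0, 1]
r1 m[φ0→X10] = [0, 5, 3]
r1 m[φ1→X5] = [0, 4, 0]
r1 m[φ1→X13] = [0, 3, 0]
r1 m[φ2→X5] = [3, 2, 1]
r1 m[φ2→X4] = [5, 2, 1]
r1 m[φ3→X5] = [4, 2, 7]
r1 m[φ3→X3] = [6, 2, 4]
r1 m[φ4→X5] = [2, 6, 5]
r1 m[φ4→X13] = [2, 4, 5]
r1 m[φ5→X4] = [2, 1, 1]
r1 m[φ5→X3] = [2, 1, 1]
r1 m[φ6→X4] = [3, 0, 0]
r1 m[φ6→X13] = [0, 7, 0]
r1 m[X5→φ0] = [0, 0, 0]
r1 m[X5→φ1] = [0, 0, 0]
r1 m[X5→φ2] = [0, 0, 0]
r1 m[X5→φ3] = [0, 0, 0]
r1 m[X5→φ4] = [0, 0, 0]
r1 m[X10→φ0] = [0, 0, 0]
r1 m[X4→φ2] = [0, 0, 0]
r1 m[X4→φ5] = [0, 0, 0]
r1 m[X4→φ6] = [0, 0, 0]
r1 m[X3→φ3] = [0, 0, 0]
r1 m[X3→φ5] = [0, 0, 0]
r1 m[X13→φ1] = [0, 0, 0]
r1 m[X13→φ4] = [0, 0, 0]
r1 m[X13→φ6] = [0, 0, 0]
r2 m[φ0→X5] = [0, 0, 1]
r2 m[φ0→X10] = [0, 5, 3]
r2 m[φ1→X5] = [0, 4, 0]
r2 m[φ1→X13] = [0, 3, 0]
r2 m[φ2→X5] = [3, 2, 1]
r2 m[φ2→X4] = [5, 2, 1]
r2 m[φ3→X5] = [4, 2, 7]
r2 m[φ3→X3] = [6, 2, 4]
r2 m[φ4→X5] = [2, 6, 5]
r2 m[φ4→X13] = [2, 4, 5]
r2 m[φ5→X4] = [2, 1, 1]
r2 m[φ5→X3] = [2, 1, 1]
r2 m[φ6→X4] = [3, 0, 0]
r2 m[φ6→X13] = [0, 7, 0]
r2 m[X5→φ0] = [9, 14, 13]
r2 m[X5→φ1] = [9, 10, 14]
r2 m[X5→φ2] = [6, 12, 13]
r2 m[X5→φ3] = [5, 12, 7]
r2 m[X5→φ4] = [7, 8, 9]
r2 m[X10→φ0] = [0, 0, 0]
r2 m[X4→φ2] = [5, 1, 1]
r2 m[X4→φ5] = [8, 2, 1]
r2 m[X4→φ6] = [7, 3, 2]
r2 m[X3→φ3] = [2, 1, 1]
r2 m[X3→φ5] = [6, 2, 4]
r2 m[X13→φ1] = [2, 11, 5]
r2 m[X13→φ4] = [0, 10, 0]
r2 m[X13→φ6] = [2, 7, 5]
r3 m[φ0→X5] = [0, 0, 1]
r3 m[φ0→X10] = [9, 16, 16]
r3 m[φ1→X5] = [2, 6, 5]
r3 m[φ1→X13] = [9, 12, 14]
r3 m[φ2→X5] = [4, 3, 2]
r3 m[φ2→X4] = [12, 10, 9]
r3 m[φ3→X5] = [5, 3, 8]
r3 m[φ3→X3] = [11, 11, 9]
r3 m[φ4→X5] = [2, 6, 5]
r3 m[φ4→X13] = [9, 11, 12]
r3 m[φ5→X4] = [8, 3, 5]
r3 m[φ5→X3] = [6, 3, 2]
r3 m[φ6→X4] = [5, 2, 5]
r3 m[φ6→X13] = [3, 11, 2]
r3 m[X5→φ0] = [9, 14, 13]
r3 m[X5→φ1] = [9, 10, 14]
r3 m[X5→φ2] = [6, 12, 13]
r3 m[X5→φ3] = [5, 12, 7]
r3 m[X5→φ4] = [7, 8, 9]
r3 m[X10→φ0] = [0, 0, 0]
r3 m[X4→φ2] = [5, 1, 1]
r3 m[X4→φ5] = [8, 2, 1]
r3 m[X4→φ6] = [7, 3, 2]
r3 m[X3→φ3] = [2, 1, 1]
r3 m[X3→φ5] = [6, 2, 4]
r3 m[X13→φ1] = [2, 11, 5]
r3 m[X13→φ4] = [0, 10, 0]
r3 m[X13→φ6] = [2, 7, 5]
r4 m[φ0→X5] = [0, 0, 1]
r4 m[φ0→X10] = [9, 16, 16]
r4 m[φ1→X5] = [2, 6, 5]
r4 m[φ1→X13] = [9, 12, 14]
r4 m[φ2→X5] = [4, 3, 2]
r4 m[φ2→X4] = [12, 10, 9]
r4 m[φ3→X5] = [5, 3, 8]
r4 m[φ3→X3] = [11, 11, 9]
r4 m[φ4→X5] = [2, 6, 5]
r4 m[φ4→X13] = [9, 11, 12]
r4 m[φ5→X4] = [8, 3, 5]
r4 m[φ5→X3] = [6, 3, 2]
r4 m[φ6→X4] = [5, 2, 5]
r4 m[φ6→X13] = [3, 11, 2]
r4 m[X5→φ0] = [13, 18, 20]
r4 m[X5→φ1] = [11, 12, 16]
r4 m[X5→φ2] = [9, 15, 19]
r4 m[X5→φ3] = [8, 15, 13]
r4 m[X5→φ4] = [11, 12, 16]
r4 m[X10→φ0] = [0, 0, 0]
r4 m[X4→φ2] = [13, 5, 10]
r4 m[X4→φ5] = [17, 12, 14]
r4 m[X4→φ6] = [20, 13, 14]
r4 m[X3→φ3] = [6, 3, 2]
r4 m[X3→φ5] = [11, 11, 9]
r4 m[X13→φ1] = [12, 22, 14]
r4 m[X13→φ4] = [12, 23, 16]
r4 m[X13→φ6] = [18, 23, 26]
r5 m[φ0→X5] = [0, 0, 1]
r5 m[φ0→X10] = [13, 20, 21]
r5 m[φ1→X5] = [12, 16, 14]
r5 m[φ1→X13] = [11, 14, 16]
r5 m[φ2→X5] = [9, 7, 11]
r5 m[φ2→X4] = [15, 13, 12]
r5 m[φ3→X5] = [6, 5, 9]
r5 m[φ3→X3] = [14, 14, 12]
r5 m[φ4→X5] = [14, 18, 19]
r5 m[φ4→X13] = [13, 15, 16]
r5 m[φ5→X4] = [13, 12, 10]
r5 m[φ5→X3] = [19, 13, 15]
r5 m[φ6→X4] = [21, 18, 26]
r5 m[φ6→X13] = [13, 22, 14]
r5 m[X5→φ0] = [13, 18, 20]
r5 m[X5→φ1] = [11, 12, 16]
r5 m[X5→φ2] = [9, 15, 19]
r5 m[X5→φ3] = [8, 15, 13]
r5 m[X5→φ4] = [11, 12, 16]
r5 m[X10→φ0] = [0, 0, 0]
r5 m[X4→φ2] = [13, 5, 10]
r5 m[X4→φ5] = [17, 12, 14]
r5 m[X4→φ6] = [20, 13, 14]
r5 m[X3→φ3] = [6, 3, 2]
r5 m[X3→φ5] = [11, 11, 9]
r5 m[X13→φ1] = [12, 22, 14]
r5 m[X13→φ4] = [12, 23, 16]
r5 m[X13→φ6] = [18, 23, 26]
r6 m[φ0→X5] = [0, 0, 1]
r6 m[φ0→X10] = [13, 20, 21]
r6 m[φ1→X5] = [12, 16, 14]
r6 m[φ1→X13] = [11, 14, 16]
r6 m[φ2→X5] = [9, 7, 11]
r6 m[φ2→X4] = [15, 13, 12]
r6 m[φ3→X5] = [6, 5, 9]
r6 m[φ3→X3] = [14, 14, 12]
r6 m[φ4→X5] = [14, 18, 19]
r6 m[φ4→X13] = [13, 15, 16]
r6 m[φ5→X4] = [13, 12, 10]
r6 m[φ5→X3] = [19, 13, 15]
r6 m[φ6→X4] = [21, 18, 26]
r6 m[φ6→X13] = [13, 22, 14]
r6 m[X5→φ0] = [41, 46, 53]
r6 m[X5→φ1] = [29, 30, 40]
r6 m[X5→φ2] = [32, 39, 43]
r6 m[X5→φ3] = [35, 41, 45]
r6 m[X5→φ4] = [27, 28, 35]
r6 m[X10→φ0] = [0, 0, 0]
r6 m[X4→φ2] = [34, 30, 36]
r6 m[X4→φ5] = [36, 31, 38]
r6 m[X4→φ6] = [28, 25, 22]
r6 m[X3→φ3] = [19, 13, 15]
r6 m[X3→φ5] = [14, 14, 12]
r6 m[X13→φ1] = [26, 37, 30]
r6 m[X13→φ4] = [24, 36, 30]
r6 m[X13→φ6] = [24, 29, 32]
r7 m[φ0→X5] = [0, 0, 1]
r7 m[φ0→X10] = [41, 48, 49]
r7 m[φ1→X5] = [26, 30, 30]
r7 m[φ1→X13] = [29, 32, 37]
r7 m[φ2→X5] = [34, 32, 37]
r7 m[φ2→X4] = [38, 36, 35]
r7 m[φ3→X5] = [19, 15, 21]
r7 m[φ3→X3] = [41, 41, 39]
r7 m[φ4→X5] = [26, 30, 31]
r7 m[φ4→X13] = [29, 31, 32]
r7 m[φ5→X4] = [16, 15, 13]
r7 m[φ5→X3] = [38, 32, 37]
r7 m[φ6→X4] = [27, 24, 32]
r7 m[φ6→X13] = [25, 31, 22]
r7 m[X5→φ0] = [41, 46, 53]
r7 m[X5→φ1] = [29, 30, 40]
r7 m[X5→φ2] = [32, 39, 43]
r7 m[X5→φ3] = [35, 41, 45]
r7 m[X5→φ4] = [27, 28, 35]
r7 m[X10→φ0] = [0, 0, 0]
r7 m[X4→φ2] = [34, 30, 36]
r7 m[X4→φ5] = [36, 31, 38]
r7 m[X4→φ6] = [28, 25, 22]
r7 m[X3→φ3] = [19, 13, 15]
r7 m[X3→φ5] = [14, 14, 12]
r7 m[X13→φ1] = [26, 37, 30]
r7 m[X13→φ4] = [24, 36, 30]
r7 m[X13→φ6] = [24, 29, 32]
no fixed point within 7 rounds

NOT CONVERGED within 7 rounds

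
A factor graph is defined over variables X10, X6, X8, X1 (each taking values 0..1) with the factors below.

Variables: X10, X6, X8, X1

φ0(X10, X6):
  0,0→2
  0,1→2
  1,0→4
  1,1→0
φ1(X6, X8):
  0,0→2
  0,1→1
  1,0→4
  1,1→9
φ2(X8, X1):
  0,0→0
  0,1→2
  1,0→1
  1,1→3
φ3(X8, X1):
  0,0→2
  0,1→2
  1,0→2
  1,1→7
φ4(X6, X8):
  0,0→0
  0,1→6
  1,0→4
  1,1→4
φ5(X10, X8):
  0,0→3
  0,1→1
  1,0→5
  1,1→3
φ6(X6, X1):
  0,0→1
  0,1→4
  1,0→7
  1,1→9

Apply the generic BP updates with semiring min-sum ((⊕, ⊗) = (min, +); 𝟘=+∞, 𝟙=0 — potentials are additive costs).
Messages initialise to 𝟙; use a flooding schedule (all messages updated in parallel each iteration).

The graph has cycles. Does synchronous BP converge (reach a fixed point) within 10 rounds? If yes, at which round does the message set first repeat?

init: all messages = 𝟙 over 2 values
r1 m[φ0→X10] = [2, 0]
r1 m[φ0→X6] = [2, 0]
r1 m[φ1→X6] = [1, 4]
r1 m[φ1→X8] = [2, 1]
r1 m[φ2→X8] = [0, 1]
r1 m[φ2→X1] = [0, 2]
r1 m[φ3→X8] = [2, 2]
r1 m[φ3→X1] = [2, 2]
r1 m[φ4→X6] = [0, 4]
r1 m[φ4→X8] = [0, 4]
r1 m[φ5→X10] = [1, 3]
r1 m[φ5→X8] = [3, 1]
r1 m[φ6→X6] = [1, 7]
r1 m[φ6→X1] = [1, 4]
r1 m[X10→φ0] = [0, 0]
r1 m[X10→φ5] = [0, 0]
r1 m[X6→φ0] = [0, 0]
r1 m[X6→φ1] = [0, 0]
r1 m[X6→φ4] = [0, 0]
r1 m[X6→φ6] = [0, 0]
r1 m[X8→φ1] = [0, 0]
r1 m[X8→φ2] = [0, 0]
r1 m[X8→φ3] = [0, 0]
r1 m[X8→φ4] = [0, 0]
r1 m[X8→φ5] = [0, 0]
r1 m[X1→φ2] = [0, 0]
r1 m[X1→φ3] = [0, 0]
r1 m[X1→φ6] = [0, 0]
r2 m[φ0→X10] = [2, 0]
r2 m[φ0→X6] = [2, 0]
r2 m[φ1→X6] = [1, 4]
r2 m[φ1→X8] = [2, 1]
r2 m[φ2→X8] = [0, 1]
r2 m[φ2→X1] = [0, 2]
r2 m[φ3→X8] = [2, 2]
r2 m[φ3→X1] = [2, 2]
r2 m[φ4→X6] = [0, 4]
r2 m[φ4→X8] = [0, 4]
r2 m[φ5→X10] = [1, 3]
r2 m[φ5→X8] = [3, 1]
r2 m[φ6→X6] = [1, 7]
r2 m[φ6→X1] = [1, 4]
r2 m[X10→φ0] = [1, 3]
r2 m[X10→φ5] = [2, 0]
r2 m[X6→φ0] = [2, 15]
r2 m[X6→φ1] = [3, 11]
r2 m[X6→φ4] = [4, 11]
r2 m[X6→φ6] = [3, 8]
r2 m[X8→φ1] = [5, 8]
r2 m[X8→φ2] = [7, 8]
r2 m[X8→φ3] = [5, 7]
r2 m[X8→φ4] = [7, 5]
r2 m[X8→φ5] = [4, 8]
r2 m[X1→φ2] = [3, 6]
r2 m[X1→φ3] = [1, 6]
r2 m[X1→φ6] = [2, 4]
r3 m[φ0→X10] = [4, 6]
r3 m[φ0→X6] = [3, 3]
r3 m[φ1→X6] = [7, 9]
r3 m[φ1→X8] = [5, 4]
r3 m[φ2→X8] = [3, 4]
r3 m[φ2→X1] = [7, 9]
r3 m[φ3→X8] = [3, 3]
r3 m[φ3→X1] = [7, 7]
r3 m[φ4→X6] = [7, 9]
r3 m[φ4→X8] = [4, 10]
r3 m[φ5→X10] = [7, 9]
r3 m[φ5→X8] = [5, 3]
r3 m[φ6→X6] = [3, 9]
r3 m[φ6→X1] = [4, 7]
r3 m[X10→φ0] = [1, 3]
r3 m[X10→φ5] = [2, 0]
r3 m[X6→φ0] = [2, 15]
r3 m[X6→φ1] = [3, 11]
r3 m[X6→φ4] = [4, 11]
r3 m[X6→φ6] = [3, 8]
r3 m[X8→φ1] = [5, 8]
r3 m[X8→φ2] = [7, 8]
r3 m[X8→φ3] = [5, 7]
r3 m[X8→φ4] = [7, 5]
r3 m[X8→φ5] = [4, 8]
r3 m[X1→φ2] = [3, 6]
r3 m[X1→φ3] = [1, 6]
r3 m[X1→φ6] = [2, 4]
r4 m[φ0→X10] = [4, 6]
r4 m[φ0→X6] = [3, 3]
r4 m[φ1→X6] = [7, 9]
r4 m[φ1→X8] = [5, 4]
r4 m[φ2→X8] = [3, 4]
r4 m[φ2→X1] = [7, 9]
r4 m[φ3→X8] = [3, 3]
r4 m[φ3→X1] = [7, 7]
r4 m[φ4→X6] = [7, 9]
r4 m[φ4→X8] = [4, 10]
r4 m[φ5→X10] = [7, 9]
r4 m[φ5→X8] = [5, 3]
r4 m[φ6→X6] = [3, 9]
r4 m[φ6→X1] = [4, 7]
r4 m[X10→φ0] = [7, 9]
r4 m[X10→φ5] = [4, 6]
r4 m[X6→φ0] = [17, 27]
r4 m[X6→φ1] = [13, 21]
r4 m[X6→φ4] = [13, 21]
r4 m[X6→φ6] = [17, 21]
r4 m[X8→φ1] = [15, 20]
r4 m[X8→φ2] = [17, 20]
r4 m[X8→φ3] = [17, 21]
r4 m[X8→φ4] = [16, 14]
r4 m[X8→φ5] = [15, 21]
r4 m[X1→φ2] = [11, 14]
r4 m[X1→φ3] = [11, 16]
r4 m[X1→φ6] = [14, 16]
r5 m[φ0→X10] = [19, 21]
r5 m[φ0→X6] = [9, 9]
r5 m[φ1→X6] = [17, 19]
r5 m[φ1→X8] = [15, 14]
r5 m[φ2→X8] = [11, 12]
r5 m[φ2→X1] = [17, 19]
r5 m[φ3→X8] = [13, 13]
r5 m[φ3→X1] = [19, 19]
r5 m[φ4→X6] = [16, 18]
r5 m[φ4→X8] = [13, 19]
r5 m[φ5→X10] = [18, 20]
r5 m[φ5→X8] = [7, 5]
r5 m[φ6→X6] = [15, 21]
r5 m[φ6→X1] = [18, 21]
r5 m[X10→φ0] = [7, 9]
r5 m[X10→φ5] = [4, 6]
r5 m[X6→φ0] = [17, 27]
r5 m[X6→φ1] = [13, 21]
r5 m[X6→φ4] = [13, 21]
r5 m[X6→φ6] = [17, 21]
r5 m[X8→φ1] = [15, 20]
r5 m[X8→φ2] = [17, 20]
r5 m[X8→φ3] = [17, 21]
r5 m[X8→φ4] = [16, 14]
r5 m[X8→φ5] = [15, 21]
r5 m[X1→φ2] = [11, 14]
r5 m[X1→φ3] = [11, 16]
r5 m[X1→φ6] = [14, 16]
r6 m[φ0→X10] = [19, 21]
r6 m[φ0→X6] = [9, 9]
r6 m[φ1→X6] = [17, 19]
r6 m[φ1→X8] = [15, 14]
r6 m[φ2→X8] = [11, 12]
r6 m[φ2→X1] = [17, 19]
r6 m[φ3→X8] = [13, 13]
r6 m[φ3→X1] = [19, 19]
r6 m[φ4→X6] = [16, 18]
r6 m[φ4→X8] = [13, 19]
r6 m[φ5→X10] = [18, 20]
r6 m[φ5→X8] = [7, 5]
r6 m[φ6→X6] = [15, 21]
r6 m[φ6→X1] = [18, 21]
r6 m[X10→φ0] = [18, 20]
r6 m[X10→φ5] = [19, 21]
r6 m[X6→φ0] = [48, 58]
r6 m[X6→φ1] = [40, 48]
r6 m[X6→φ4] = [41, 49]
r6 m[X6→φ6] = [42, 46]
r6 m[X8→φ1] = [44, 49]
r6 m[X8→φ2] = [48, 51]
r6 m[X8→φ3] = [46, 50]
r6 m[X8→φ4] = [46, 44]
r6 m[X8→φ5] = [52, 58]
r6 m[X1→φ2] = [37, 40]
r6 m[X1→φ3] = [35, 40]
r6 m[X1→φ6] = [36, 38]
r7 m[φ0→X10] = [50, 52]
r7 m[φ0→X6] = [20, 20]
r7 m[φ1→X6] = [46, 48]
r7 m[φ1→X8] = [42, 41]
r7 m[φ2→X8] = [37, 38]
r7 m[φ2→X1] = [48, 50]
r7 m[φ3→X8] = [37, 37]
r7 m[φ3→X1] = [48, 48]
r7 m[φ4→X6] = [46, 48]
r7 m[φ4→X8] = [41, 47]
r7 m[φ5→X10] = [55, 57]
r7 m[φ5→X8] = [22, 20]
r7 m[φ6→X6] = [37, 43]
r7 m[φ6→X1] = [43, 46]
r7 m[X10→φ0] = [18, 20]
r7 m[X10→φ5] = [19, 21]
r7 m[X6→φ0] = [48, 58]
r7 m[X6→φ1] = [40, 48]
r7 m[X6→φ4] = [41, 49]
r7 m[X6→φ6] = [42, 46]
r7 m[X8→φ1] = [44, 49]
r7 m[X8→φ2] = [48, 51]
r7 m[X8→φ3] = [46, 50]
r7 m[X8→φ4] = [46, 44]
r7 m[X8→φ5] = [52, 58]
r7 m[X1→φ2] = [37, 40]
r7 m[X1→φ3] = [35, 40]
r7 m[X1→φ6] = [36, 38]
r8 m[φ0→X10] = [50, 52]
r8 m[φ0→X6] = [20, 20]
r8 m[φ1→X6] = [46, 48]
r8 m[φ1→X8] = [42, 41]
r8 m[φ2→X8] = [37, 38]
r8 m[φ2→X1] = [48, 50]
r8 m[φ3→X8] = [37, 37]
r8 m[φ3→X1] = [48, 48]
r8 m[φ4→X6] = [46, 48]
r8 m[φ4→X8] = [41, 47]
r8 m[φ5→X10] = [55, 57]
r8 m[φ5→X8] = [22, 20]
r8 m[φ6→X6] = [37, 43]
r8 m[φ6→X1] = [43, 46]
r8 m[X10→φ0] = [55, 57]
r8 m[X10→φ5] = [50, 52]
r8 m[X6→φ0] = [129, 139]
r8 m[X6→φ1] = [103, 111]
r8 m[X6→φ4] = [103, 111]
r8 m[X6→φ6] = [112, 116]
r8 m[X8→φ1] = [137, 142]
r8 m[X8→φ2] = [142, 145]
r8 m[X8→φ3] = [142, 146]
r8 m[X8→φ4] = [138, 136]
r8 m[X8→φ5] = [157, 163]
r8 m[X1→φ2] = [91, 94]
r8 m[X1→φ3] = [91, 96]
r8 m[X1→φ6] = [96, 98]
r9 m[φ0→X10] = [131, 133]
r9 m[φ0→X6] = [57, 57]
r9 m[φ1→X6] = [139, 141]
r9 m[φ1→X8] = [105, 104]
r9 m[φ2→X8] = [91, 92]
r9 m[φ2→X1] = [142, 144]
r9 m[φ3→X8] = [93, 93]
r9 m[φ3→X1] = [144, 144]
r9 m[φ4→X6] = [138, 140]
r9 m[φ4→X8] = [103, 109]
r9 m[φ5→X10] = [160, 162]
r9 m[φ5→X8] = [53, 51]
r9 m[φ6→X6] = [97, 103]
r9 m[φ6→X1] = [113, 116]
r9 m[X10→φ0] = [55, 57]
r9 m[X10→φ5] = [50, 52]
r9 m[X6→φ0] = [129, 139]
r9 m[X6→φ1] = [103, 111]
r9 m[X6→φ4] = [103, 111]
r9 m[X6→φ6] = [112, 116]
r9 m[X8→φ1] = [137, 142]
r9 m[X8→φ2] = [142, 145]
r9 m[X8→φ3] = [142, 146]
r9 m[X8→φ4] = [138, 136]
r9 m[X8→φ5] = [157, 163]
r9 m[X1→φ2] = [91, 94]
r9 m[X1→φ3] = [91, 96]
r9 m[X1→φ6] = [96, 98]
r10 m[φ0→X10] = [131, 133]
r10 m[φ0→X6] = [57, 57]
r10 m[φ1→X6] = [139, 141]
r10 m[φ1→X8] = [105, 104]
r10 m[φ2→X8] = [91, 92]
r10 m[φ2→X1] = [142, 144]
r10 m[φ3→X8] = [93, 93]
r10 m[φ3→X1] = [144, 144]
r10 m[φ4→X6] = [138, 140]
r10 m[φ4→X8] = [103, 109]
r10 m[φ5→X10] = [160, 162]
r10 m[φ5→X8] = [53, 51]
r10 m[φ6→X6] = [97, 103]
r10 m[φ6→X1] = [113, 116]
r10 m[X10→φ0] = [160, 162]
r10 m[X10→φ5] = [131, 133]
r10 m[X6→φ0] = [374, 384]
r10 m[X6→φ1] = [292, 300]
r10 m[X6→φ4] = [293, 301]
r10 m[X6→φ6] = [334, 338]
r10 m[X8→φ1] = [340, 345]
r10 m[X8→φ2] = [354, 357]
r10 m[X8→φ3] = [352, 356]
r10 m[X8→φ4] = [342, 340]
r10 m[X8→φ5] = [392, 398]
r10 m[X1→φ2] = [257, 260]
r10 m[X1→φ3] = [255, 260]
r10 m[X1→φ6] = [286, 288]
no fixed point within 10 rounds

NOT CONVERGED within 10 rounds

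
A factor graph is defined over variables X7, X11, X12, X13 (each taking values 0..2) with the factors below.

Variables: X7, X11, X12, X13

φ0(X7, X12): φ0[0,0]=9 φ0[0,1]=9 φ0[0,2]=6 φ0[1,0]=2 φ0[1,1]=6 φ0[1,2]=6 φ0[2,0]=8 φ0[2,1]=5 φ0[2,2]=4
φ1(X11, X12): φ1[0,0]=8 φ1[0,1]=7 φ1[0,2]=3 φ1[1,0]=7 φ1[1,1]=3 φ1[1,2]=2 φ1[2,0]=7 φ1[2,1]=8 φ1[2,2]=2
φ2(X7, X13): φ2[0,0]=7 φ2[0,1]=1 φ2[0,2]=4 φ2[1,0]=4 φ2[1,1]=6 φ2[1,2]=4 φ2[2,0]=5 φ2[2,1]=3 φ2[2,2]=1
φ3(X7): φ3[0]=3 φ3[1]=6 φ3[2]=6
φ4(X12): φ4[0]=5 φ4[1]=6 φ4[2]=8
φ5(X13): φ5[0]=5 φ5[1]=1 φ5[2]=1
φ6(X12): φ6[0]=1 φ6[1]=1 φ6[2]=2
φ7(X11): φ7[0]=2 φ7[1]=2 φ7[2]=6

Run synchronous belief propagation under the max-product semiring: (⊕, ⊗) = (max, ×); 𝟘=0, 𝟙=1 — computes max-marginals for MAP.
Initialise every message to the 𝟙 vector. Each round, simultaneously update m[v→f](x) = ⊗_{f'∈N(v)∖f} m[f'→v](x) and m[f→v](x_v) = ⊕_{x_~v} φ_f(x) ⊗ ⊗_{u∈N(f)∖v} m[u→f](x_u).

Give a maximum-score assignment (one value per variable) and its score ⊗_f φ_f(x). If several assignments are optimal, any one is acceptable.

init: all messages = 𝟙 over 3 values
r1 m[φ0→X7] = [9, 6, 8]
r1 m[φ0→X12] = [9, 9, 6]
r1 m[φ1→X11] = [8, 7, 8]
r1 m[φ1→X12] = [8, 8, 3]
r1 m[φ2→X7] = [7, 6, 5]
r1 m[φ2→X13] = [7, 6, 4]
r1 m[φ3→X7] = [3, 6, 6]
r1 m[φ4→X12] = [5, 6, 8]
r1 m[φ5→X13] = [5, 1, 1]
r1 m[φ6→X12] = [1, 1, 2]
r1 m[φ7→X11] = [2, 2, 6]
r1 m[X7→φ0] = [1, 1, 1]
r1 m[X7→φ2] = [1, 1, 1]
r1 m[X7→φ3] = [1, 1, 1]
r1 m[X11→φ1] = [1, 1, 1]
r1 m[X11→φ7] = [1, 1, 1]
r1 m[X12→φ0] = [1, 1, 1]
r1 m[X12→φ1] = [1, 1, 1]
r1 m[X12→φ4] = [1, 1, 1]
r1 m[X12→φ6] = [1, 1, 1]
r1 m[X13→φ2] = [1, 1, 1]
r1 m[X13→φ5] = [1, 1, 1]
r2 m[φ0→X7] = [9, 6, 8]
r2 m[φ0→X12] = [9, 9, 6]
r2 m[φ1→X11] = [8, 7, 8]
r2 m[φ1→X12] = [8, 8, 3]
r2 m[φ2→X7] = [7, 6, 5]
r2 m[φ2→X13] = [7, 6, 4]
r2 m[φ3→X7] = [3, 6, 6]
r2 m[φ4→X12] = [5, 6, 8]
r2 m[φ5→X13] = [5, 1, 1]
r2 m[φ6→X12] = [1, 1, 2]
r2 m[φ7→X11] = [2, 2, 6]
r2 m[X7→φ0] = [21, 36, 30]
r2 m[X7→φ2] = [27, 36, 48]
r2 m[X7→φ3] = [63, 36, 40]
r2 m[X11→φ1] = [2, 2, 6]
r2 m[X11→φ7] = [8, 7, 8]
r2 m[X12→φ0] = [40, 48, 48]
r2 m[X12→φ1] = [45, 54, 96]
r2 m[X12→φ4] = [72, 72, 36]
r2 m[X12→φ6] = [360, 432, 144]
r2 m[X13→φ2] = [5, 1, 1]
r2 m[X13→φ5] = [7, 6, 4]
r3 m[φ0→X7] = [432, 288, 320]
r3 m[φ0→X12] = [240, 216, 216]
r3 m[φ1→X11] = [378, 315, 432]
r3 m[φ1→X12] = [42, 48, 12]
r3 m[φ2→X7] = [35, 20, 25]
r3 m[φ2→X13] = [240, 216, 144]
r3 m[φ3→X7] = [3, 6, 6]
r3 m[φ4→X12] = [5, 6, 8]
r3 m[φ5→X13] = [5, 1, 1]
r3 m[φ6→X12] = [1, 1, 2]
r3 m[φ7→X11] = [2, 2, 6]
r3 m[X7→φ0] = [21, 36, 30]
r3 m[X7→φ2] = [27, 36, 48]
r3 m[X7→φ3] = [63, 36, 40]
r3 m[X11→φ1] = [2, 2, 6]
r3 m[X11→φ7] = [8, 7, 8]
r3 m[X12→φ0] = [40, 48, 48]
r3 m[X12→φ1] = [45, 54, 96]
r3 m[X12→φ4] = [72, 72, 36]
r3 m[X12→φ6] = [360, 432, 144]
r3 m[X13→φ2] = [5, 1, 1]
r3 m[X13→φ5] = [7, 6, 4]
r4 m[φ0→X7] = [432, 288, 320]
r4 m[φ0→X12] = [240, 216, 216]
r4 m[φ1→X11] = [378, 315, 432]
r4 m[φ1→X12] = [42, 48, 12]
r4 m[φ2→X7] = [35, 20, 25]
r4 m[φ2→X13] = [240, 216, 144]
r4 m[φ3→X7] = [3, 6, 6]
r4 m[φ4→X12] = [5, 6, 8]
r4 m[φ5→X13] = [5, 1, 1]
r4 m[φ6→X12] = [1, 1, 2]
r4 m[φ7→X11] = [2, 2, 6]
r4 m[X7→φ0] = [105, 120, 150]
r4 m[X7→φ2] = [1296, 1728, 1920]
r4 m[X7→φ3] = [15120, 5760, 8000]
r4 m[X11→φ1] = [2, 2, 6]
r4 m[X11→φ7] = [378, 315, 432]
r4 m[X12→φ0] = [210, 288, 192]
r4 m[X12→φ1] = [1200, 1296, 3456]
r4 m[X12→φ4] = [10080, 10368, 5184]
r4 m[X12→φ6] = [50400, 62208, 20736]
r4 m[X13→φ2] = [5, 1, 1]
r4 m[X13→φ5] = [240, 216, 144]
r5 m[φ0→X7] = [2592, 1728, 1680]
r5 m[φ0→X12] = [1200, 945, 720]
r5 m[φ1→X11] = [10368, 8400, 10368]
r5 m[φ1→X12] = [42, 48, 12]
r5 m[φ2→X7] = [35, 20, 25]
r5 m[φ2→X13] = [9600, 10368, 6912]
r5 m[φ3→X7] = [3, 6, 6]
r5 m[φ4→X12] = [5, 6, 8]
r5 m[φ5→X13] = [5, 1, 1]
r5 m[φ6→X12] = [1, 1, 2]
r5 m[φ7→X11] = [2, 2, 6]
r5 m[X7→φ0] = [105, 120, 150]
r5 m[X7→φ2] = [1296, 1728, 1920]
r5 m[X7→φ3] = [15120, 5760, 8000]
r5 m[X11→φ1] = [2, 2, 6]
r5 m[X11→φ7] = [378, 315, 432]
r5 m[X12→φ0] = [210, 288, 192]
r5 m[X12→φ1] = [1200, 1296, 3456]
r5 m[X12→φ4] = [10080, 10368, 5184]
r5 m[X12→φ6] = [50400, 62208, 20736]
r5 m[X13→φ2] = [5, 1, 1]
r5 m[X13→φ5] = [240, 216, 144]
r6 m[φ0→X7] = [2592, 1728, 1680]
r6 m[φ0→X12] = [1200, 945, 720]
r6 m[φ1→X11] = [10368, 8400, 10368]
r6 m[φ1→X12] = [42, 48, 12]
r6 m[φ2→X7] = [35, 20, 25]
r6 m[φ2→X13] = [9600, 10368, 6912]
r6 m[φ3→X7] = [3, 6, 6]
r6 m[φ4→X12] = [5, 6, 8]
r6 m[φ5→X13] = [5, 1, 1]
r6 m[φ6→X12] = [1, 1, 2]
r6 m[φ7→X11] = [2, 2, 6]
r6 m[X7→φ0] = [105, 120, 150]
r6 m[X7→φ2] = [7776, 10368, 10080]
r6 m[X7→φ3] = [90720, 34560, 42000]
r6 m[X11→φ1] = [2, 2, 6]
r6 m[X11→φ7] = [10368, 8400, 10368]
r6 m[X12→φ0] = [210, 288, 192]
r6 m[X12→φ1] = [6000, 5670, 11520]
r6 m[X12→φ4] = [50400, 45360, 17280]
r6 m[X12→φ6] = [252000, 272160, 69120]
r6 m[X13→φ2] = [5, 1, 1]
r6 m[X13→φ5] = [9600, 10368, 6912]
r7 m[φ0→X7] = [2592, 1728, 1680]
r7 m[φ0→X12] = [1200, 945, 720]
r7 m[φ1→X11] = [48000, 42000, 45360]
r7 m[φ1→X12] = [42, 48, 12]
r7 m[φ2→X7] = [35, 20, 25]
r7 m[φ2→X13] = [54432, 62208, 41472]
r7 m[φ3→X7] = [3, 6, 6]
r7 m[φ4→X12] = [5, 6, 8]
r7 m[φ5→X13] = [5, 1, 1]
r7 m[φ6→X12] = [1, 1, 2]
r7 m[φ7→X11] = [2, 2, 6]
r7 m[X7→φ0] = [105, 120, 150]
r7 m[X7→φ2] = [7776, 10368, 10080]
r7 m[X7→φ3] = [90720, 34560, 42000]
r7 m[X11→φ1] = [2, 2, 6]
r7 m[X11→φ7] = [10368, 8400, 10368]
r7 m[X12→φ0] = [210, 288, 192]
r7 m[X12→φ1] = [6000, 5670, 11520]
r7 m[X12→φ4] = [50400, 45360, 17280]
r7 m[X12→φ6] = [252000, 272160, 69120]
r7 m[X13→φ2] = [5, 1, 1]
r7 m[X13→φ5] = [9600, 10368, 6912]
r8 m[φ0→X7] = [2592, 1728, 1680]
r8 m[φ0→X12] = [1200, 945, 720]
r8 m[φ1→X11] = [48000, 42000, 45360]
r8 m[φ1→X12] = [42, 48, 12]
r8 m[φ2→X7] = [35, 20, 25]
r8 m[φ2→X13] = [54432, 62208, 41472]
r8 m[φ3→X7] = [3, 6, 6]
r8 m[φ4→X12] = [5, 6, 8]
r8 m[φ5→X13] = [5, 1, 1]
r8 m[φ6→X12] = [1, 1, 2]
r8 m[φ7→X11] = [2, 2, 6]
r8 m[X7→φ0] = [105, 120, 150]
r8 m[X7→φ2] = [7776, 10368, 10080]
r8 m[X7→φ3] = [90720, 34560, 42000]
r8 m[X11→φ1] = [2, 2, 6]
r8 m[X11→φ7] = [48000, 42000, 45360]
r8 m[X12→φ0] = [210, 288, 192]
r8 m[X12→φ1] = [6000, 5670, 11520]
r8 m[X12→φ4] = [50400, 45360, 17280]
r8 m[X12→φ6] = [252000, 272160, 69120]
r8 m[X13→φ2] = [5, 1, 1]
r8 m[X13→φ5] = [54432, 62208, 41472]
r9 m[φ0→X7] = [2592, 1728, 1680]
r9 m[φ0→X12] = [1200, 945, 720]
r9 m[φ1→X11] = [48000, 42000, 45360]
r9 m[φ1→X12] = [42, 48, 12]
r9 m[φ2→X7] = [35, 20, 25]
r9 m[φ2→X13] = [54432, 62208, 41472]
r9 m[φ3→X7] = [3, 6, 6]
r9 m[φ4→X12] = [5, 6, 8]
r9 m[φ5→X13] = [5, 1, 1]
r9 m[φ6→X12] = [1, 1, 2]
r9 m[φ7→X11] = [2, 2, 6]
r9 m[X7→φ0] = [105, 120, 150]
r9 m[X7→φ2] = [7776, 10368, 10080]
r9 m[X7→φ3] = [90720, 34560, 42000]
r9 m[X11→φ1] = [2, 2, 6]
r9 m[X11→φ7] = [48000, 42000, 45360]
r9 m[X12→φ0] = [210, 288, 192]
r9 m[X12→φ1] = [6000, 5670, 11520]
r9 m[X12→φ4] = [50400, 45360, 17280]
r9 m[X12→φ6] = [252000, 272160, 69120]
r9 m[X13→φ2] = [5, 1, 1]
r9 m[X13→φ5] = [54432, 62208, 41472]
fixed point reached at round 9
traceback from X7: (X7=0, X11=2, X12=1, X13=0), score=272160

assignment: (X7=0, X11=2, X12=1, X13=0); score = 272160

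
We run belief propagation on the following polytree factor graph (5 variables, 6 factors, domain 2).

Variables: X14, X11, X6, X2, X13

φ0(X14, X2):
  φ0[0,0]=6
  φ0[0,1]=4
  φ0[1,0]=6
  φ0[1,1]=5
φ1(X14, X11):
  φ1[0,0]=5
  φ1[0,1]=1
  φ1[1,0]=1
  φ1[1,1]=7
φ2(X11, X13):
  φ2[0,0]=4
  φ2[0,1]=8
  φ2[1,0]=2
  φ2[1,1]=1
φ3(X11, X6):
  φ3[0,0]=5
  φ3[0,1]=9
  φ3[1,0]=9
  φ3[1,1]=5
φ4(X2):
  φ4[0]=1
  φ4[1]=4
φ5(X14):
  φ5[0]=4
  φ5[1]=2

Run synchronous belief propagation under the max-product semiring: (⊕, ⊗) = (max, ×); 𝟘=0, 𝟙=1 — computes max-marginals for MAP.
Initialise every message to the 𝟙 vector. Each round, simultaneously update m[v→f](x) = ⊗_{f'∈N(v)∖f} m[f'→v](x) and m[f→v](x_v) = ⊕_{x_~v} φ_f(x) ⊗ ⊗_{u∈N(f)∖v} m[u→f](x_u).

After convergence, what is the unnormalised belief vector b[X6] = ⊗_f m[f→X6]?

init: all messages = 𝟙 over 2 values
r1 m[φ0→X14] = [6, 6]
r1 m[φ0→X2] = [6, 5]
r1 m[φ1→X14] = [5, 7]
r1 m[φ1→X11] = [5, 7]
r1 m[φ2→X11] = [8, 2]
r1 m[φ2→X13] = [4, 8]
r1 m[φ3→X11] = [9, 9]
r1 m[φ3→X6] = [9, 9]
r1 m[φ4→X2] = [1, 4]
r1 m[φ5→X14] = [4, 2]
r1 m[X14→φ0] = [1, 1]
r1 m[X14→φ1] = [1, 1]
r1 m[X14→φ5] = [1, 1]
r1 m[X11→φ1] = [1, 1]
r1 m[X11→φ2] = [1, 1]
r1 m[X11→φ3] = [1, 1]
r1 m[X6→φ3] = [1, 1]
r1 m[X2→φ0] = [1, 1]
r1 m[X2→φ4] = [1, 1]
r1 m[X13→φ2] = [1, 1]
r2 m[φ0→X14] = [6, 6]
r2 m[φ0→X2] = [6, 5]
r2 m[φ1→X14] = [5, 7]
r2 m[φ1→X11] = [5, 7]
r2 m[φ2→X11] = [8, 2]
r2 m[φ2→X13] = [4, 8]
r2 m[φ3→X11] = [9, 9]
r2 m[φ3→X6] = [9, 9]
r2 m[φ4→X2] = [1, 4]
r2 m[φ5→X14] = [4, 2]
r2 m[X14→φ0] = [20, 14]
r2 m[X14→φ1] = [24, 12]
r2 m[X14→φ5] = [30, 42]
r2 m[X11→φ1] = [72, 18]
r2 m[X11→φ2] = [45, 63]
r2 m[X11→φ3] = [40, 14]
r2 m[X6→φ3] = [1, 1]
r2 m[X2→φ0] = [1, 4]
r2 m[X2→φ4] = [6, 5]
r2 m[X13→φ2] = [1, 1]
r3 m[φ0→X14] = [16, 20]
r3 m[φ0→X2] = [120, 80]
r3 m[φ1→X14] = [360, 126]
r3 m[φ1→X11] = [120, 84]
r3 m[φ2→X11] = [8, 2]
r3 m[φ2→X13] = [180, 360]
r3 m[φ3→X11] = [9, 9]
r3 m[φ3→X6] = [200, 360]
r3 m[φ4→X2] = [1, 4]
r3 m[φ5→X14] = [4, 2]
r3 m[X14→φ0] = [20, 14]
r3 m[X14→φ1] = [24, 12]
r3 m[X14→φ5] = [30, 42]
r3 m[X11→φ1] = [72, 18]
r3 m[X11→φ2] = [45, 63]
r3 m[X11→φ3] = [40, 14]
r3 m[X6→φ3] = [1, 1]
r3 m[X2→φ0] = [1, 4]
r3 m[X2→φ4] = [6, 5]
r3 m[X13→φ2] = [1, 1]
r4 m[φ0→X14] = [16, 20]
r4 m[φ0→X2] = [120, 80]
r4 m[φ1→X14] = [360, 126]
r4 m[φ1→X11] = [120, 84]
r4 m[φ2→X11] = [8, 2]
r4 m[φ2→X13] = [180, 360]
r4 m[φ3→X11] = [9, 9]
r4 m[φ3→X6] = [200, 360]
r4 m[φ4→X2] = [1, 4]
r4 m[φ5→X14] = [4, 2]
r4 m[X14→φ0] = [1440, 252]
r4 m[X14→φ1] = [64, 40]
r4 m[X14→φ5] = [5760, 2520]
r4 m[X11→φ1] = [72, 18]
r4 m[X11→φ2] = [1080, 756]
r4 m[X11→φ3] = [960, 168]
r4 m[X6→φ3] = [1, 1]
r4 m[X2→φ0] = [1, 4]
r4 m[X2→φ4] = [120, 80]
r4 m[X13→φ2] = [1, 1]
r5 m[φ0→X14] = [16, 20]
r5 m[φ0→X2] = [8640, 5760]
r5 m[φ1→X14] = [360, 126]
r5 m[φ1→X11] = [320, 280]
r5 m[φ2→X11] = [8, 2]
r5 m[φ2→X13] = [4320, 8640]
r5 m[φ3→X11] = [9, 9]
r5 m[φ3→X6] = [4800, 8640]
r5 m[φ4→X2] = [1, 4]
r5 m[φ5→X14] = [4, 2]
r5 m[X14→φ0] = [1440, 252]
r5 m[X14→φ1] = [64, 40]
r5 m[X14→φ5] = [5760, 2520]
r5 m[X11→φ1] = [72, 18]
r5 m[X11→φ2] = [1080, 756]
r5 m[X11→φ3] = [960, 168]
r5 m[X6→φ3] = [1, 1]
r5 m[X2→φ0] = [1, 4]
r5 m[X2→φ4] = [120, 80]
r5 m[X13→φ2] = [1, 1]
r6 m[φ0→X14] = [16, 20]
r6 m[φ0→X2] = [8640, 5760]
r6 m[φ1→X14] = [360, 126]
r6 m[φ1→X11] = [320, 280]
r6 m[φ2→X11] = [8, 2]
r6 m[φ2→X13] = [4320, 8640]
r6 m[φ3→X11] = [9, 9]
r6 m[φ3→X6] = [4800, 8640]
r6 m[φ4→X2] = [1, 4]
r6 m[φ5→X14] = [4, 2]
r6 m[X14→φ0] = [1440, 252]
r6 m[X14→φ1] = [64, 40]
r6 m[X14→φ5] = [5760, 2520]
r6 m[X11→φ1] = [72, 18]
r6 m[X11→φ2] = [2880, 2520]
r6 m[X11→φ3] = [2560, 560]
r6 m[X6→φ3] = [1, 1]
r6 m[X2→φ0] = [1, 4]
r6 m[X2→φ4] = [8640, 5760]
r6 m[X13→φ2] = [1, 1]
r7 m[φ0→X14] = [16, 20]
r7 m[φ0→X2] = [8640, 5760]
r7 m[φ1→X14] = [360, 126]
r7 m[φ1→X11] = [320, 280]
r7 m[φ2→X11] = [8, 2]
r7 m[φ2→X13] = [11520, 23040]
r7 m[φ3→X11] = [9, 9]
r7 m[φ3→X6] = [12800, 23040]
r7 m[φ4→X2] = [1, 4]
r7 m[φ5→X14] = [4, 2]
r7 m[X14→φ0] = [1440, 252]
r7 m[X14→φ1] = [64, 40]
r7 m[X14→φ5] = [5760, 2520]
r7 m[X11→φ1] = [72, 18]
r7 m[X11→φ2] = [2880, 2520]
r7 m[X11→φ3] = [2560, 560]
r7 m[X6→φ3] = [1, 1]
r7 m[X2→φ0] = [1, 4]
r7 m[X2→φ4] = [8640, 5760]
r7 m[X13→φ2] = [1, 1]
r8 m[φ0→X14] = [16, 20]
r8 m[φ0→X2] = [8640, 5760]
r8 m[φ1→X14] = [360, 126]
r8 m[φ1→X11] = [320, 280]
r8 m[φ2→X11] = [8, 2]
r8 m[φ2→X13] = [11520, 23040]
r8 m[φ3→X11] = [9, 9]
r8 m[φ3→X6] = [12800, 23040]
r8 m[φ4→X2] = [1, 4]
r8 m[φ5→X14] = [4, 2]
r8 m[X14→φ0] = [1440, 252]
r8 m[X14→φ1] = [64, 40]
r8 m[X14→φ5] = [5760, 2520]
r8 m[X11→φ1] = [72, 18]
r8 m[X11→φ2] = [2880, 2520]
r8 m[X11→φ3] = [2560, 560]
r8 m[X6→φ3] = [1, 1]
r8 m[X2→φ0] = [1, 4]
r8 m[X2→φ4] = [8640, 5760]
r8 m[X13→φ2] = [1, 1]
fixed point reached at round 8
b[X6] = ⊗ incoming = [12800, 23040]

b[X6] = [12800, 23040]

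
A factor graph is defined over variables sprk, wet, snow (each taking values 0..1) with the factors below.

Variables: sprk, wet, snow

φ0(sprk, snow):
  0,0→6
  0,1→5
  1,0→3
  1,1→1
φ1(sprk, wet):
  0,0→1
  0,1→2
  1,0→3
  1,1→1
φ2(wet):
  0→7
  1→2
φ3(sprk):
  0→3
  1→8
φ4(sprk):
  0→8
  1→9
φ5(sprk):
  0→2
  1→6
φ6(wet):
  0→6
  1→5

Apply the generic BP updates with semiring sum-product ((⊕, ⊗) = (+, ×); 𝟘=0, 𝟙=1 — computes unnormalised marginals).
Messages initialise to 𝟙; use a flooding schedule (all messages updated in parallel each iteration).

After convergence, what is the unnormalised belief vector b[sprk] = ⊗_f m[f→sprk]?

init: all messages = 𝟙 over 2 values
r1 m[φ0→sprk] = [11, 4]
r1 m[φ0→snow] = [9, 6]
r1 m[φ1→sprk] = [3, 4]
r1 m[φ1→wet] = [4, 3]
r1 m[φ2→wet] = [7, 2]
r1 m[φ3→sprk] = [3, 8]
r1 m[φ4→sprk] = [8, 9]
r1 m[φ5→sprk] = [2, 6]
r1 m[φ6→wet] = [6, 5]
r1 m[sprk→φ0] = [1, 1]
r1 m[sprk→φ1] = [1, 1]
r1 m[sprk→φ3] = [1, 1]
r1 m[sprk→φ4] = [1, 1]
r1 m[sprk→φ5] = [1, 1]
r1 m[wet→φ1] = [1, 1]
r1 m[wet→φ2] = [1, 1]
r1 m[wet→φ6] = [1, 1]
r1 m[snow→φ0] = [1, 1]
r2 m[φ0→sprk] = [11, 4]
r2 m[φ0→snow] = [9, 6]
r2 m[φ1→sprk] = [3, 4]
r2 m[φ1→wet] = [4, 3]
r2 m[φ2→wet] = [7, 2]
r2 m[φ3→sprk] = [3, 8]
r2 m[φ4→sprk] = [8, 9]
r2 m[φ5→sprk] = [2, 6]
r2 m[φ6→wet] = [6, 5]
r2 m[sprk→φ0] = [144, 1728]
r2 m[sprk→φ1] = [528, 1728]
r2 m[sprk→φ3] = [528, 864]
r2 m[sprk→φ4] = [198, 768]
r2 m[sprk→φ5] = [792, 1152]
r2 m[wet→φ1] = [42, 10]
r2 m[wet→φ2] = [24, 15]
r2 m[wet→φ6] = [28, 6]
r2 m[snow→φ0] = [1, 1]
r3 m[φ0→sprk] = [11, 4]
r3 m[φ0→snow] = [6048, 2448]
r3 m[φ1→sprk] = [62, 136]
r3 m[φ1→wet] = [5712, 2784]
r3 m[φ2→wet] = [7, 2]
r3 m[φ3→sprk] = [3, 8]
r3 m[φ4→sprk] = [8, 9]
r3 m[φ5→sprk] = [2, 6]
r3 m[φ6→wet] = [6, 5]
r3 m[sprk→φ0] = [144, 1728]
r3 m[sprk→φ1] = [528, 1728]
r3 m[sprk→φ3] = [528, 864]
r3 m[sprk→φ4] = [198, 768]
r3 m[sprk→φ5] = [792, 1152]
r3 m[wet→φ1] = [42, 10]
r3 m[wet→φ2] = [24, 15]
r3 m[wet→φ6] = [28, 6]
r3 m[snow→φ0] = [1, 1]
r4 m[φ0→sprk] = [11, 4]
r4 m[φ0→snow] = [6048, 2448]
r4 m[φ1→sprk] = [62, 136]
r4 m[φ1→wet] = [5712, 2784]
r4 m[φ2→wet] = [7, 2]
r4 m[φ3→sprk] = [3, 8]
r4 m[φ4→sprk] = [8, 9]
r4 m[φ5→sprk] = [2, 6]
r4 m[φ6→wet] = [6, 5]
r4 m[sprk→φ0] = [2976, 58752]
r4 m[sprk→φ1] = [528, 1728]
r4 m[sprk→φ3] = [10912, 29376]
r4 m[sprk→φ4] = [4092, 26112]
r4 m[sprk→φ5] = [16368, 39168]
r4 m[wet→φ1] = [42, 10]
r4 m[wet→φ2] = [34272, 13920]
r4 m[wet→φ6] = [39984, 5568]
r4 m[snow→φ0] = [1, 1]
r5 m[φ0→sprk] = [11, 4]
r5 m[φ0→snow] = [194112, 73632]
r5 m[φ1→sprk] = [62, 136]
r5 m[φ1→wet] = [5712, 2784]
r5 m[φ2→wet] = [7, 2]
r5 m[φ3→sprk] = [3, 8]
r5 m[φ4→sprk] = [8, 9]
r5 m[φ5→sprk] = [2, 6]
r5 m[φ6→wet] = [6, 5]
r5 m[sprk→φ0] = [2976, 58752]
r5 m[sprk→φ1] = [528, 1728]
r5 m[sprk→φ3] = [10912, 29376]
r5 m[sprk→φ4] = [4092, 26112]
r5 m[sprk→φ5] = [16368, 39168]
r5 m[wet→φ1] = [42, 10]
r5 m[wet→φ2] = [34272, 13920]
r5 m[wet→φ6] = [39984, 5568]
r5 m[snow→φ0] = [1, 1]
r6 m[φ0→sprk] = [11, 4]
r6 m[φ0→snow] = [194112, 73632]
r6 m[φ1→sprk] = [62, 136]
r6 m[φ1→wet] = [5712, 2784]
r6 m[φ2→wet] = [7, 2]
r6 m[φ3→sprk] = [3, 8]
r6 m[φ4→sprk] = [8, 9]
r6 m[φ5→sprk] = [2, 6]
r6 m[φ6→wet] = [6, 5]
r6 m[sprk→φ0] = [2976, 58752]
r6 m[sprk→φ1] = [528, 1728]
r6 m[sprk→φ3] = [10912, 29376]
r6 m[sprk→φ4] = [4092, 26112]
r6 m[sprk→φ5] = [16368, 39168]
r6 m[wet→φ1] = [42, 10]
r6 m[wet→φ2] = [34272, 13920]
r6 m[wet→φ6] = [39984, 5568]
r6 m[snow→φ0] = [1, 1]
fixed point reached at round 6
b[sprk] = ⊗ incoming = [32736, 235008]

b[sprk] = [32736, 235008]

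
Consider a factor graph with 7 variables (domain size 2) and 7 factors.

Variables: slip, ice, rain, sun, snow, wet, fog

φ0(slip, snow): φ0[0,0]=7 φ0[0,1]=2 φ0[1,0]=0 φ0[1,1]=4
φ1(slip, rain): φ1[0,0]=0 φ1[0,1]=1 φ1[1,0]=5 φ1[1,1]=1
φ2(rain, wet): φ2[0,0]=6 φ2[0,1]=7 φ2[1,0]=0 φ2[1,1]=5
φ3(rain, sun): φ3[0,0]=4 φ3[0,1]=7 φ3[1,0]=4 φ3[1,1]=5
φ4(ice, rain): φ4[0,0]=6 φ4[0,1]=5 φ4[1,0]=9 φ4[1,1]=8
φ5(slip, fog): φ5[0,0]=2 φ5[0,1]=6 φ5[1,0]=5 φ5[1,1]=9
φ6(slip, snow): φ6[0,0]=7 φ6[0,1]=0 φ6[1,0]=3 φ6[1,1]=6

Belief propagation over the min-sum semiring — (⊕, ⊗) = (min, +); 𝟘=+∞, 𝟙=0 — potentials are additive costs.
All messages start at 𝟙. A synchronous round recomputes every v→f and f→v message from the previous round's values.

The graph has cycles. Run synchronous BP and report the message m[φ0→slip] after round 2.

message @ round 2 = [2, 0]

init: all messages = 𝟙 over 2 values
r1 m[φ0→slip] = [2, 0]
r1 m[φ0→snow] = [0, 2]
r1 m[φ1→slip] = [0, 1]
r1 m[φ1→rain] = [0, 1]
r1 m[φ2→rain] = [6, 0]
r1 m[φ2→wet] = [0, 5]
r1 m[φ3→rain] = [4, 4]
r1 m[φ3→sun] = [4, 5]
r1 m[φ4→ice] = [5, 8]
r1 m[φ4→rain] = [6, 5]
r1 m[φ5→slip] = [2, 5]
r1 m[φ5→fog] = [2, 6]
r1 m[φ6→slip] = [0, 3]
r1 m[φ6→snow] = [3, 0]
r1 m[slip→φ0] = [0, 0]
r1 m[slip→φ1] = [0, 0]
r1 m[slip→φ5] = [0, 0]
r1 m[slip→φ6] = [0, 0]
r1 m[ice→φ4] = [0, 0]
r1 m[rain→φ1] = [0, 0]
r1 m[rain→φ2] = [0, 0]
r1 m[rain→φ3] = [0, 0]
r1 m[rain→φ4] = [0, 0]
r1 m[sun→φ3] = [0, 0]
r1 m[snow→φ0] = [0, 0]
r1 m[snow→φ6] = [0, 0]
r1 m[wet→φ2] = [0, 0]
r1 m[fog→φ5] = [0, 0]
r2 m[φ0→slip] = [2, 0]
r2 m[φ0→snow] = [0, 2]
r2 m[φ1→slip] = [0, 1]
r2 m[φ1→rain] = [0, 1]
r2 m[φ2→rain] = [6, 0]
r2 m[φ2→wet] = [0, 5]
r2 m[φ3→rain] = [4, 4]
r2 m[φ3→sun] = [4, 5]
r2 m[φ4→ice] = [5, 8]
r2 m[φ4→rain] = [6, 5]
r2 m[φ5→slip] = [2, 5]
r2 m[φ5→fog] = [2, 6]
r2 m[φ6→slip] = [0, 3]
r2 m[φ6→snow] = [3, 0]
r2 m[slip→φ0] = [2, 9]
r2 m[slip→φ1] = [4, 8]
r2 m[slip→φ5] = [2, 4]
r2 m[slip→φ6] = [4, 6]
r2 m[ice→φ4] = [0, 0]
r2 m[rain→φ1] = [16, 9]
r2 m[rain→φ2] = [10, 10]
r2 m[rain→φ3] = [12, 6]
r2 m[rain→φ4] = [10, 5]
r2 m[sun→φ3] = [0, 0]
r2 m[snow→φ0] = [3, 0]
r2 m[snow→φ6] = [0, 2]
r2 m[wet→φ2] = [0, 0]
r2 m[fog→φ5] = [0, 0]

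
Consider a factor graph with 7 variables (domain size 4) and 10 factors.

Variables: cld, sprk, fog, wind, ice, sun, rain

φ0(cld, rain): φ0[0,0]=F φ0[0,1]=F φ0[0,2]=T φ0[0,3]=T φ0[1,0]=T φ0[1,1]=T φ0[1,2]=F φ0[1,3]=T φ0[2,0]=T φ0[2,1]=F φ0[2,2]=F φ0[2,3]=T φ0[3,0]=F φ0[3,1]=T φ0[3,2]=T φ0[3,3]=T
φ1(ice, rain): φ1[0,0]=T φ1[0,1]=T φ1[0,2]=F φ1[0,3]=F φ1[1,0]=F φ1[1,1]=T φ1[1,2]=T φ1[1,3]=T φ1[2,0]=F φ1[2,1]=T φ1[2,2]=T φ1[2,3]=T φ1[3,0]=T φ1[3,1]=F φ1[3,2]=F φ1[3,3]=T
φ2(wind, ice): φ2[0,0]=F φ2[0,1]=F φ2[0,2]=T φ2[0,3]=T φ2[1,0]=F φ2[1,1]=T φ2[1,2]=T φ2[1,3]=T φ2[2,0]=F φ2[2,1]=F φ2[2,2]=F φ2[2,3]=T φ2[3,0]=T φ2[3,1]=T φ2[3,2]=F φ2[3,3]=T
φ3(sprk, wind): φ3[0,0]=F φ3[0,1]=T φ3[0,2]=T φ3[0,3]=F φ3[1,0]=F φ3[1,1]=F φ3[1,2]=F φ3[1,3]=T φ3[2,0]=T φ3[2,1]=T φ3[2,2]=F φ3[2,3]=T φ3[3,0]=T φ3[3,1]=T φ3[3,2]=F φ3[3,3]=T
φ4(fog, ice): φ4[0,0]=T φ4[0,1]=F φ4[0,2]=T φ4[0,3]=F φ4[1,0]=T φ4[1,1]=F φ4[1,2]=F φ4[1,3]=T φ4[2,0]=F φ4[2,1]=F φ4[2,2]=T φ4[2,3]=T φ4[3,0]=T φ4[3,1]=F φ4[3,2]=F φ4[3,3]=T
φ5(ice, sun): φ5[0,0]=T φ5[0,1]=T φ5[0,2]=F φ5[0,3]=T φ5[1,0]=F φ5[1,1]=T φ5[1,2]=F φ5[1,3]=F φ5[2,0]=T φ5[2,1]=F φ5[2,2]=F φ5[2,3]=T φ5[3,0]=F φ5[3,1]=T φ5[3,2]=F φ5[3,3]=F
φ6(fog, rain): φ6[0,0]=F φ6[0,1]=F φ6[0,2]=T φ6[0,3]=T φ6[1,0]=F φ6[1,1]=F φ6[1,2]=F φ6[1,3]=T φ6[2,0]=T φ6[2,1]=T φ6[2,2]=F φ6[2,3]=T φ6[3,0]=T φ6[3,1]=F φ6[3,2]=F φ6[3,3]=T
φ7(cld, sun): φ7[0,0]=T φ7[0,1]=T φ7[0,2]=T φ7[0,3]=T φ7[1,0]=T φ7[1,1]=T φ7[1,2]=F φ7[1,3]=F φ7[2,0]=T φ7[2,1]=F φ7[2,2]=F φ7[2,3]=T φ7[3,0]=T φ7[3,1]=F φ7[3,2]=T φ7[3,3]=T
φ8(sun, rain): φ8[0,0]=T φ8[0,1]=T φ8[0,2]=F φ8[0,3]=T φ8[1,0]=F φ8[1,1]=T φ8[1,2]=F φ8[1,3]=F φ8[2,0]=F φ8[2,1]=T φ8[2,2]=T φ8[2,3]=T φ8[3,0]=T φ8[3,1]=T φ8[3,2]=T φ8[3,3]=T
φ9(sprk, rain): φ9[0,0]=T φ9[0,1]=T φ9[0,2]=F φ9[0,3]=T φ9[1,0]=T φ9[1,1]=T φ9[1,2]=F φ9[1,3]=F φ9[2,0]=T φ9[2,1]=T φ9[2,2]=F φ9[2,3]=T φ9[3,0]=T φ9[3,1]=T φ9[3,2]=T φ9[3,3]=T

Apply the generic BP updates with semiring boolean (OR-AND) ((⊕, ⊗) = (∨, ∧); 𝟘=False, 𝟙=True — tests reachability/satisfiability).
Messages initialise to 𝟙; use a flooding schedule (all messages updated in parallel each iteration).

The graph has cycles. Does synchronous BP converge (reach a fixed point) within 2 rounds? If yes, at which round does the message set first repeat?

NOT CONVERGED within 2 rounds

init: all messages = 𝟙 over 4 values
r1 m[φ0→cld] = [T, T, T, T]
r1 m[φ0→rain] = [T, T, T, T]
r1 m[φ1→ice] = [T, T, T, T]
r1 m[φ1→rain] = [T, T, T, T]
r1 m[φ2→wind] = [T, T, T, T]
r1 m[φ2→ice] = [T, T, T, T]
r1 m[φ3→sprk] = [T, T, T, T]
r1 m[φ3→wind] = [T, T, T, T]
r1 m[φ4→fog] = [T, T, T, T]
r1 m[φ4→ice] = [T, F, T, T]
r1 m[φ5→ice] = [T, T, T, T]
r1 m[φ5→sun] = [T, T, F, T]
r1 m[φ6→fog] = [T, T, T, T]
r1 m[φ6→rain] = [T, T, T, T]
r1 m[φ7→cld] = [T, T, T, T]
r1 m[φ7→sun] = [T, T, T, T]
r1 m[φ8→sun] = [T, T, T, T]
r1 m[φ8→rain] = [T, T, T, T]
r1 m[φ9→sprk] = [T, T, T, T]
r1 m[φ9→rain] = [T, T, T, T]
r1 m[cld→φ0] = [T, T, T, T]
r1 m[cld→φ7] = [T, T, T, T]
r1 m[sprk→φ3] = [T, T, T, T]
r1 m[sprk→φ9] = [T, T, T, T]
r1 m[fog→φ4] = [T, T, T, T]
r1 m[fog→φ6] = [T, T, T, T]
r1 m[wind→φ2] = [T, T, T, T]
r1 m[wind→φ3] = [T, T, T, T]
r1 m[ice→φ1] = [T, T, T, T]
r1 m[ice→φ2] = [T, T, T, T]
r1 m[ice→φ4] = [T, T, T, T]
r1 m[ice→φ5] = [T, T, T, T]
r1 m[sun→φ5] = [T, T, T, T]
r1 m[sun→φ7] = [T, T, T, T]
r1 m[sun→φ8] = [T, T, T, T]
r1 m[rain→φ0] = [T, T, T, T]
r1 m[rain→φ1] = [T, T, T, T]
r1 m[rain→φ6] = [T, T, T, T]
r1 m[rain→φ8] = [T, T, T, T]
r1 m[rain→φ9] = [T, T, T, T]
r2 m[φ0→cld] = [T, T, T, T]
r2 m[φ0→rain] = [T, T, T, T]
r2 m[φ1→ice] = [T, T, T, T]
r2 m[φ1→rain] = [T, T, T, T]
r2 m[φ2→wind] = [T, T, T, T]
r2 m[φ2→ice] = [T, T, T, T]
r2 m[φ3→sprk] = [T, T, T, T]
r2 m[φ3→wind] = [T, T, T, T]
r2 m[φ4→fog] = [T, T, T, T]
r2 m[φ4→ice] = [T, F, T, T]
r2 m[φ5→ice] = [T, T, T, T]
r2 m[φ5→sun] = [T, T, F, T]
r2 m[φ6→fog] = [T, T, T, T]
r2 m[φ6→rain] = [T, T, T, T]
r2 m[φ7→cld] = [T, T, T, T]
r2 m[φ7→sun] = [T, T, T, T]
r2 m[φ8→sun] = [T, T, T, T]
r2 m[φ8→rain] = [T, T, T, T]
r2 m[φ9→sprk] = [T, T, T, T]
r2 m[φ9→rain] = [T, T, T, T]
r2 m[cld→φ0] = [T, T, T, T]
r2 m[cld→φ7] = [T, T, T, T]
r2 m[sprk→φ3] = [T, T, T, T]
r2 m[sprk→φ9] = [T, T, T, T]
r2 m[fog→φ4] = [T, T, T, T]
r2 m[fog→φ6] = [T, T, T, T]
r2 m[wind→φ2] = [T, T, T, T]
r2 m[wind→φ3] = [T, T, T, T]
r2 m[ice→φ1] = [T, F, T, T]
r2 m[ice→φ2] = [T, F, T, T]
r2 m[ice→φ4] = [T, T, T, T]
r2 m[ice→φ5] = [T, F, T, T]
r2 m[sun→φ5] = [T, T, T, T]
r2 m[sun→φ7] = [T, T, F, T]
r2 m[sun→φ8] = [T, T, F, T]
r2 m[rain→φ0] = [T, T, T, T]
r2 m[rain→φ1] = [T, T, T, T]
r2 m[rain→φ6] = [T, T, T, T]
r2 m[rain→φ8] = [T, T, T, T]
r2 m[rain→φ9] = [T, T, T, T]
no fixed point within 2 rounds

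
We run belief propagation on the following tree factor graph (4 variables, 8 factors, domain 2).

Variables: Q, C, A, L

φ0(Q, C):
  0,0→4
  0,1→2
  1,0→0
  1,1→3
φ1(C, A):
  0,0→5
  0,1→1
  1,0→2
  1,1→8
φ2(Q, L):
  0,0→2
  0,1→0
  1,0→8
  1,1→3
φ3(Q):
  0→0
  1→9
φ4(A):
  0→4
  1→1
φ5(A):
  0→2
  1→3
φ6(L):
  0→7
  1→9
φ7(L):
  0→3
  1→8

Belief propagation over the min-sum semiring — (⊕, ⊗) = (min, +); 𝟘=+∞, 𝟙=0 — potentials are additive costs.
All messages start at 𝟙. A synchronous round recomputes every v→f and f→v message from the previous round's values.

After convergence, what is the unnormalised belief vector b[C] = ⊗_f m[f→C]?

init: all messages = 𝟙 over 2 values
r1 m[φ0→Q] = [2, 0]
r1 m[φ0→C] = [0, 2]
r1 m[φ1→C] = [1, 2]
r1 m[φ1→A] = [2, 1]
r1 m[φ2→Q] = [0, 3]
r1 m[φ2→L] = [2, 0]
r1 m[φ3→Q] = [0, 9]
r1 m[φ4→A] = [4, 1]
r1 m[φ5→A] = [2, 3]
r1 m[φ6→L] = [7, 9]
r1 m[φ7→L] = [3, 8]
r1 m[Q→φ0] = [0, 0]
r1 m[Q→φ2] = [0, 0]
r1 m[Q→φ3] = [0, 0]
r1 m[C→φ0] = [0, 0]
r1 m[C→φ1] = [0, 0]
r1 m[A→φ1] = [0, 0]
r1 m[A→φ4] = [0, 0]
r1 m[A→φ5] = [0, 0]
r1 m[L→φ2] = [0, 0]
r1 m[L→φ6] = [0, 0]
r1 m[L→φ7] = [0, 0]
r2 m[φ0→Q] = [2, 0]
r2 m[φ0→C] = [0, 2]
r2 m[φ1→C] = [1, 2]
r2 m[φ1→A] = [2, 1]
r2 m[φ2→Q] = [0, 3]
r2 m[φ2→L] = [2, 0]
r2 m[φ3→Q] = [0, 9]
r2 m[φ4→A] = [4, 1]
r2 m[φ5→A] = [2, 3]
r2 m[φ6→L] = [7, 9]
r2 m[φ7→L] = [3, 8]
r2 m[Q→φ0] = [0, 12]
r2 m[Q→φ2] = [2, 9]
r2 m[Q→φ3] = [2, 3]
r2 m[C→φ0] = [1, 2]
r2 m[C→φ1] = [0, 2]
r2 m[A→φ1] = [6, 4]
r2 m[A→φ4] = [4, 4]
r2 m[A→φ5] = [6, 2]
r2 m[L→φ2] = [10, 17]
r2 m[L→φ6] = [5, 8]
r2 m[L→φ7] = [9, 9]
r3 m[φ0→Q] = [4, 1]
r3 m[φ0→C] = [4, 2]
r3 m[φ1→C] = [5, 8]
r3 m[φ1→A] = [4, 1]
r3 m[φ2→Q] = [12, 18]
r3 m[φ2→L] = [4, 2]
r3 m[φ3→Q] = [0, 9]
r3 m[φ4→A] = [4, 1]
r3 m[φ5→A] = [2, 3]
r3 m[φ6→L] = [7, 9]
r3 m[φ7→L] = [3, 8]
r3 m[Q→φ0] = [0, 12]
r3 m[Q→φ2] = [2, 9]
r3 m[Q→φ3] = [2, 3]
r3 m[C→φ0] = [1, 2]
r3 m[C→φ1] = [0, 2]
r3 m[A→φ1] = [6, 4]
r3 m[A→φ4] = [4, 4]
r3 m[A→φ5] = [6, 2]
r3 m[L→φ2] = [10, 17]
r3 m[L→φ6] = [5, 8]
r3 m[L→φ7] = [9, 9]
r4 m[φ0→Q] = [4, 1]
r4 m[φ0→C] = [4, 2]
r4 m[φ1→C] = [5, 8]
r4 m[φ1→A] = [4, 1]
r4 m[φ2→Q] = [12, 18]
r4 m[φ2→L] = [4, 2]
r4 m[φ3→Q] = [0, 9]
r4 m[φ4→A] = [4, 1]
r4 m[φ5→A] = [2, 3]
r4 m[φ6→L] = [7, 9]
r4 m[φ7→L] = [3, 8]
r4 m[Q→φ0] = [12, 27]
r4 m[Q→φ2] = [4, 10]
r4 m[Q→φ3] = [16, 19]
r4 m[C→φ0] = [5, 8]
r4 m[C→φ1] = [4, 2]
r4 m[A→φ1] = [6, 4]
r4 m[A→φ4] = [6, 4]
r4 m[A→φ5] = [8, 2]
r4 m[L→φ2] = [10, 17]
r4 m[L→φ6] = [7, 10]
r4 m[L→φ7] = [11, 11]
r5 m[φ0→Q] = [9, 5]
r5 m[φ0→C] = [16, 14]
r5 m[φ1→C] = [5, 8]
r5 m[φ1→A] = [4, 5]
r5 m[φ2→Q] = [12, 18]
r5 m[φ2→L] = [6, 4]
r5 m[φ3→Q] = [0, 9]
r5 m[φ4→A] = [4, 1]
r5 m[φ5→A] = [2, 3]
r5 m[φ6→L] = [7, 9]
r5 m[φ7→L] = [3, 8]
r5 m[Q→φ0] = [12, 27]
r5 m[Q→φ2] = [4, 10]
r5 m[Q→φ3] = [16, 19]
r5 m[C→φ0] = [5, 8]
r5 m[C→φ1] = [4, 2]
r5 m[A→φ1] = [6, 4]
r5 m[A→φ4] = [6, 4]
r5 m[A→φ5] = [8, 2]
r5 m[L→φ2] = [10, 17]
r5 m[L→φ6] = [7, 10]
r5 m[L→φ7] = [11, 11]
r6 m[φ0→Q] = [9, 5]
r6 m[φ0→C] = [16, 14]
r6 m[φ1→C] = [5, 8]
r6 m[φ1→A] = [4, 5]
r6 m[φ2→Q] = [12, 18]
r6 m[φ2→L] = [6, 4]
r6 m[φ3→Q] = [0, 9]
r6 m[φ4→A] = [4, 1]
r6 m[φ5→A] = [2, 3]
r6 m[φ6→L] = [7, 9]
r6 m[φ7→L] = [3, 8]
r6 m[Q→φ0] = [12, 27]
r6 m[Q→φ2] = [9, 14]
r6 m[Q→φ3] = [21, 23]
r6 m[C→φ0] = [5, 8]
r6 m[C→φ1] = [16, 14]
r6 m[A→φ1] = [6, 4]
r6 m[A→φ4] = [6, 8]
r6 m[A→φ5] = [8, 6]
r6 m[L→φ2] = [10, 17]
r6 m[L→φ6] = [9, 12]
r6 m[L→φ7] = [13, 13]
r7 m[φ0→Q] = [9, 5]
r7 m[φ0→C] = [16, 14]
r7 m[φ1→C] = [5, 8]
r7 m[φ1→A] = [16, 17]
r7 m[φ2→Q] = [12, 18]
r7 m[φ2→L] = [11, 9]
r7 m[φ3→Q] = [0, 9]
r7 m[φ4→A] = [4, 1]
r7 m[φ5→A] = [2, 3]
r7 m[φ6→L] = [7, 9]
r7 m[φ7→L] = [3, 8]
r7 m[Q→φ0] = [12, 27]
r7 m[Q→φ2] = [9, 14]
r7 m[Q→φ3] = [21, 23]
r7 m[C→φ0] = [5, 8]
r7 m[C→φ1] = [16, 14]
r7 m[A→φ1] = [6, 4]
r7 m[A→φ4] = [6, 8]
r7 m[A→φ5] = [8, 6]
r7 m[L→φ2] = [10, 17]
r7 m[L→φ6] = [9, 12]
r7 m[L→φ7] = [13, 13]
r8 m[φ0→Q] = [9, 5]
r8 m[φ0→C] = [16, 14]
r8 m[φ1→C] = [5, 8]
r8 m[φ1→A] = [16, 17]
r8 m[φ2→Q] = [12, 18]
r8 m[φ2→L] = [11, 9]
r8 m[φ3→Q] = [0, 9]
r8 m[φ4→A] = [4, 1]
r8 m[φ5→A] = [2, 3]
r8 m[φ6→L] = [7, 9]
r8 m[φ7→L] = [3, 8]
r8 m[Q→φ0] = [12, 27]
r8 m[Q→φ2] = [9, 14]
r8 m[Q→φ3] = [21, 23]
r8 m[C→φ0] = [5, 8]
r8 m[C→φ1] = [16, 14]
r8 m[A→φ1] = [6, 4]
r8 m[A→φ4] = [18, 20]
r8 m[A→φ5] = [20, 18]
r8 m[L→φ2] = [10, 17]
r8 m[L→φ6] = [14, 17]
r8 m[L→φ7] = [18, 18]
r9 m[φ0→Q] = [9, 5]
r9 m[φ0→C] = [16, 14]
r9 m[φ1→C] = [5, 8]
r9 m[φ1→A] = [16, 17]
r9 m[φ2→Q] = [12, 18]
r9 m[φ2→L] = [11, 9]
r9 m[φ3→Q] = [0, 9]
r9 m[φ4→A] = [4, 1]
r9 m[φ5→A] = [2, 3]
r9 m[φ6→L] = [7, 9]
r9 m[φ7→L] = [3, 8]
r9 m[Q→φ0] = [12, 27]
r9 m[Q→φ2] = [9, 14]
r9 m[Q→φ3] = [21, 23]
r9 m[C→φ0] = [5, 8]
r9 m[C→φ1] = [16, 14]
r9 m[A→φ1] = [6, 4]
r9 m[A→φ4] = [18, 20]
r9 m[A→φ5] = [20, 18]
r9 m[L→φ2] = [10, 17]
r9 m[L→φ6] = [14, 17]
r9 m[L→φ7] = [18, 18]
fixed point reached at round 9
b[C] = ⊗ incoming = [21, 22]

b[C] = [21, 22]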